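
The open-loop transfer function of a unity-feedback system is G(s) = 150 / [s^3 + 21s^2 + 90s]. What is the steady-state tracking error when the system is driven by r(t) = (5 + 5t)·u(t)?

Factoring s from the denominator leaves a polynomial with constant term 90, so the system is type 1. Taking each input component in turn:
  • 5: tracked with zero error.
  • 5t: e_ss = 5/K_v with K_v=5/3 → 3.
Total e_ss = 3.

3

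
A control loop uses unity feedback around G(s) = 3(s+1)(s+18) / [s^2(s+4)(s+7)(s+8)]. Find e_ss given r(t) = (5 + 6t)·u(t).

0

The open loop has two poles at the origin → type 2 system. By superposition:
  • 5: tracked with zero error.
  • 6t: tracked with zero error.
Total e_ss = 0.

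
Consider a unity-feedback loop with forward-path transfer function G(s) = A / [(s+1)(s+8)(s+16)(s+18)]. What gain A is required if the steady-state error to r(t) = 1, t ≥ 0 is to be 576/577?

4

No free integrators in G(s): this is a type 0 system.
K_p = lim_{s→0} G(s) = A / (1·8·16·18) = (1/2304)·A.
e_ss = 1/(1 + K_p) = 576/577 ⇒ 1 + (1/2304)·A = 577/576 ⇒ A = 4.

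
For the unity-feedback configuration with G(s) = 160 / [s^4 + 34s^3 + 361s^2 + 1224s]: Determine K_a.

Lowest-order denominator term is 1224s, so the open loop has 1 pole at the origin → type 1 system.
K_a = lim_{s→0} s^2·G(s) = 0 (the extra factor of s kills the finite limit).

0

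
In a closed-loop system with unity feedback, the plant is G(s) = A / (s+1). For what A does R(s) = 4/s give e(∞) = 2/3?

5

The open loop has no poles at the origin → type 0 system.
K_p = lim_{s→0} G(s) = A / (1) = 1·A.
e_ss = 4/(1 + K_p) = 2/3 ⇒ 1 + 1·A = 6 ⇒ A = 5.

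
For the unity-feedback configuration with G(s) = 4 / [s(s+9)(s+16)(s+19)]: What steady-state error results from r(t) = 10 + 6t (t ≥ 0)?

4104

One free integrator in G(s): this is a type 1 system. By superposition:
  • 10: tracked with zero error.
  • 6t: e_ss = 6/K_v with K_v=1/684 → 4104.
Total e_ss = 4104.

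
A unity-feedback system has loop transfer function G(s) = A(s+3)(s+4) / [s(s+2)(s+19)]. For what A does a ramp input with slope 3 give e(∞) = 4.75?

One free integrator in G(s): this is a type 1 system.
K_v = lim_{s→0} s·G(s) = A·3·4 / (2·19) = (6/19)·A.
e_ss = 3/K_v = 4.75 ⇒ K_v = 12/19 ⇒ A = (12/19)/(6/19) = 2.

2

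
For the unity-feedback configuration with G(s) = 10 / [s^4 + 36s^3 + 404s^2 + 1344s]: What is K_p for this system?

K_p = lim_{s→0} G(s); with 1 pole at the origin the limit diverges, so K_p = ∞.

infinity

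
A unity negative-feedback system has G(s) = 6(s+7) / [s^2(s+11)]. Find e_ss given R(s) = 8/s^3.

44/21

System type = 2 (two poles at s=0).
K_a = lim_{s→0} s^2·G(s) = 6·7 / (11) = 42/11.
r(t) = 4t^2 gives R(s) = 8/s^3.
e_ss = 8/K_a = 8/(42/11) = 44/21.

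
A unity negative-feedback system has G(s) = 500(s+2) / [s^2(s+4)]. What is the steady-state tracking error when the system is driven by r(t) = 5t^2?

0.04

The open loop has two poles at the origin → type 2 system.
K_a = lim_{s→0} s^2·G(s) = 500·2 / (4) = 250.
r(t) = 5t^2 gives R(s) = 10/s^3.
e_ss = 10/K_a = 10/250 = 0.04.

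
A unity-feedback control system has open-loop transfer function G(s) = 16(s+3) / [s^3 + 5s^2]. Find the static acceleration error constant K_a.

9.6

Factoring s^2 from the denominator leaves a polynomial with constant term 5, so the system is type 2.
K_a = lim_{s→0} s^2·G(s) = 16·3 / 5 = 9.6.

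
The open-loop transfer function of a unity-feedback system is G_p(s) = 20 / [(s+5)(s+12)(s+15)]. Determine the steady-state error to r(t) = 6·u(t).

No free integrators in G_p(s): this is a type 0 system.
K_p = lim_{s→0} G_p(s) = 20 / (5·12·15) = 1/45.
e_ss = 6/(1 + K_p) = 6/(46/45) = 135/23.

135/23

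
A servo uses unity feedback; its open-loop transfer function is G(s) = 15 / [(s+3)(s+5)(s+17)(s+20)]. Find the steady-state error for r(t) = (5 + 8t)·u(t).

infinity

System type = 0 (no poles at s=0). Taking each input component in turn:
  • 5: e_ss = 5/(1+K_p) with K_p=1/340 → 1700/341.
  • 8t: a type-0 system cannot track it, e_ss → ∞.
The unbounded component dominates.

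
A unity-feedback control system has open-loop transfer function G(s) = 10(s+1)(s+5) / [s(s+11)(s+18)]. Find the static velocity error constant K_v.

The open loop has one pole at the origin → type 1 system.
K_v = lim_{s→0} s·G(s) = 10·1·5 / (11·18) = 25/99.

25/99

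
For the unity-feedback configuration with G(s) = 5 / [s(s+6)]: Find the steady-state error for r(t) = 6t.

7.2

The open loop has one pole at the origin → type 1 system.
K_v = lim_{s→0} s·G(s) = 5 / (6) = 5/6.
e_ss = 6/K_v = 6/(5/6) = 7.2.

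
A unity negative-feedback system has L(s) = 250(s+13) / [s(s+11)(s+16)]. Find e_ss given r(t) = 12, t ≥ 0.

0

L(s) has one factor of s in the denominator, so the system is type 1.
A type-1 system has K_p = ∞, so it tracks a step input with zero steady-state error.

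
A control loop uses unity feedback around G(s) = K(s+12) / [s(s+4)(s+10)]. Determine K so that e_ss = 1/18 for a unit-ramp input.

System type = 1 (one pole at s=0).
K_v = lim_{s→0} s·G(s) = K·12 / (4·10) = 0.3·K.
e_ss = 1/K_v = 1/18 ⇒ K_v = 18 ⇒ K = 18/0.3 = 60.

60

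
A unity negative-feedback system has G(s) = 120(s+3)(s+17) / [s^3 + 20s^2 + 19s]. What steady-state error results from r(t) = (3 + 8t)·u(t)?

Factoring s from the denominator leaves a polynomial with constant term 19, so the system is type 1. Treating each term separately:
  • 3: tracked with zero error.
  • 8t: e_ss = 8/K_v with K_v=6120/19 → 19/765.
Total e_ss = 19/765.

19/765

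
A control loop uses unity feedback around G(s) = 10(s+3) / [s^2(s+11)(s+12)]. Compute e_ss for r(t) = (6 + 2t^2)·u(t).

17.6

System type = 2 (two poles at s=0). By superposition:
  • 6: tracked with zero error.
  • 2t^2: e_ss = 4/K_a with K_a=5/22 → 17.6.
Total e_ss = 17.6.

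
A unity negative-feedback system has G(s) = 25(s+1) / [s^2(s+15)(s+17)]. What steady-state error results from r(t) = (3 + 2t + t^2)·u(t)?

The open loop has two poles at the origin → type 2 system. Treating each term separately:
  • 3: tracked with zero error.
  • 2t: tracked with zero error.
  • t^2: e_ss = 2/K_a with K_a=5/51 → 20.4.
Total e_ss = 20.4.

20.4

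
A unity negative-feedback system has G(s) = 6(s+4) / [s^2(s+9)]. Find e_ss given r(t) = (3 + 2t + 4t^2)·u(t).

3

Two free integrators in G(s): this is a type 2 system. Treating each term separately:
  • 3: tracked with zero error.
  • 2t: tracked with zero error.
  • 4t^2: e_ss = 8/K_a with K_a=8/3 → 3.
Total e_ss = 3.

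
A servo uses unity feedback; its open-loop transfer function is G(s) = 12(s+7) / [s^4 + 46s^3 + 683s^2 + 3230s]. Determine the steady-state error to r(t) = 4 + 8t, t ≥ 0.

6460/21

Lowest-order denominator term is 3230s, so the open loop has 1 pole at the origin → type 1 system. By superposition:
  • 4: tracked with zero error.
  • 8t: e_ss = 8/K_v with K_v=42/1615 → 6460/21.
Total e_ss = 6460/21.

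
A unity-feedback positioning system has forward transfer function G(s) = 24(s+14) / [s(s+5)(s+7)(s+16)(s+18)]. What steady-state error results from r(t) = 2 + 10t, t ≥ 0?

System type = 1 (one pole at s=0). Taking each input component in turn:
  • 2: tracked with zero error.
  • 10t: e_ss = 10/K_v with K_v=1/30 → 300.
Total e_ss = 300.

300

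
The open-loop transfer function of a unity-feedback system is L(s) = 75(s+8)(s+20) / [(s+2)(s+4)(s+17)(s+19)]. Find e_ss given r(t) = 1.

System type = 0 (no poles at s=0).
K_p = lim_{s→0} L(s) = 75·8·20 / (2·4·17·19) = 1500/323.
e_ss = 1/(1 + K_p) = 1/(1823/323) = 323/1823.

323/1823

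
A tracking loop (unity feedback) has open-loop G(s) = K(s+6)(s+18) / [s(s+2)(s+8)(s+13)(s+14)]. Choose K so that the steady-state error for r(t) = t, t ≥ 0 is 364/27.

System type = 1 (one pole at s=0).
K_v = lim_{s→0} s·G(s) = K·6·18 / (2·8·13·14) = (27/728)·K.
e_ss = 1/K_v = 364/27 ⇒ K_v = 27/364 ⇒ K = (27/364)/(27/728) = 2.

2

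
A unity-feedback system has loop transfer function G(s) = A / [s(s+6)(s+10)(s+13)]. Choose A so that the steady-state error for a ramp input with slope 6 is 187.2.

The open loop has one pole at the origin → type 1 system.
K_v = lim_{s→0} s·G(s) = A / (6·10·13) = (1/780)·A.
e_ss = 6/K_v = 187.2 ⇒ K_v = 5/156 ⇒ A = (5/156)/(1/780) = 25.

25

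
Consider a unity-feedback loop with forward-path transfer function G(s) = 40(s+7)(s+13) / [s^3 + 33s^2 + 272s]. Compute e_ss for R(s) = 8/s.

Lowest-order denominator term is 272s, so the open loop has 1 pole at the origin → type 1 system.
K_p = ∞ for a type-1 system; e_ss to a step is zero.

0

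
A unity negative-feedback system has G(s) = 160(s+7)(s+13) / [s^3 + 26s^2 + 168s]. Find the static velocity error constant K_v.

260/3

Factoring s from the denominator leaves a polynomial with constant term 168, so the system is type 1.
K_v = lim_{s→0} s·G(s) = 160·7·13 / 168 = 260/3.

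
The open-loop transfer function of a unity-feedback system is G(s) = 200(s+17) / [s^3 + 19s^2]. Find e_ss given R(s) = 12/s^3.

57/850

Lowest-order denominator term is 19s^2, so the open loop has 2 poles at the origin → type 2 system.
K_a = lim_{s→0} s^2·G(s) = 200·17 / 19 = 3400/19.
r(t) = 6t^2 gives R(s) = 12/s^3.
e_ss = 12/K_a = 12/(3400/19) = 57/850.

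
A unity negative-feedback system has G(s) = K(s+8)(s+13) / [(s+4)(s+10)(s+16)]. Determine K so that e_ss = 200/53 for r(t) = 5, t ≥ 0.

System type = 0 (no poles at s=0).
K_p = lim_{s→0} G(s) = K·8·13 / (4·10·16) = 0.1625·K.
e_ss = 5/(1 + K_p) = 200/53 ⇒ 1 + 0.1625·K = 1.325 ⇒ K = 2.

2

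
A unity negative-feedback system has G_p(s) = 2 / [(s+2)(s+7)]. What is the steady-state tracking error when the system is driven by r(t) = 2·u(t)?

The open loop has no poles at the origin → type 0 system.
K_p = lim_{s→0} G_p(s) = 2 / (2·7) = 1/7.
e_ss = 2/(1 + K_p) = 2/(8/7) = 1.75.

1.75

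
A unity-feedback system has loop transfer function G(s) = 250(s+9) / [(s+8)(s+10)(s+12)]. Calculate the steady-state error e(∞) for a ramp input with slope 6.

The open loop has no poles at the origin → type 0 system.
K_v = lim_{s→0} s·G(s) = 0; the steady-state error to this ramp input grows without bound.

infinity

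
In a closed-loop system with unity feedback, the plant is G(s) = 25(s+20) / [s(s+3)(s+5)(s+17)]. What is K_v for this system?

100/51

G(s) has one factor of s in the denominator, so the system is type 1.
K_v = lim_{s→0} s·G(s) = 25·20 / (3·5·17) = 100/51.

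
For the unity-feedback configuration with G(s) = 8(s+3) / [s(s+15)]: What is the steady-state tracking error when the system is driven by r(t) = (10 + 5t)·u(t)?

One free integrator in G(s): this is a type 1 system. By superposition:
  • 10: tracked with zero error.
  • 5t: e_ss = 5/K_v with K_v=1.6 → 3.125.
Total e_ss = 3.125.

3.125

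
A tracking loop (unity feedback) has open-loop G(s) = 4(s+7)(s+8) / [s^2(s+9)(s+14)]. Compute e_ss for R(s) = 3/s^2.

0

G(s) has two factors of s in the denominator, so the system is type 2.
A type-2 system has K_v = ∞, so it tracks a ramp input with zero steady-state error.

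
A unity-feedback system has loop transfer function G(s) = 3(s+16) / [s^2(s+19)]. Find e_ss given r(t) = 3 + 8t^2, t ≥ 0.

Two free integrators in G(s): this is a type 2 system. By superposition:
  • 3: tracked with zero error.
  • 8t^2: e_ss = 16/K_a with K_a=48/19 → 19/3.
Total e_ss = 19/3.

19/3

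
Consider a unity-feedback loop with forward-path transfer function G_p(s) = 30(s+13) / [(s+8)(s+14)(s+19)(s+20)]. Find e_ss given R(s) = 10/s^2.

infinity

The open loop has no poles at the origin → type 0 system.
For a type-0 system K_v = 0, so e_ss to a ramp input is unbounded.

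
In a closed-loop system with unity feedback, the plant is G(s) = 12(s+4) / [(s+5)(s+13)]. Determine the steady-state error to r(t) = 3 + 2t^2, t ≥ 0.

infinity

No free integrators in G(s): this is a type 0 system. By superposition:
  • 3: e_ss = 3/(1+K_p) with K_p=48/65 → 195/113.
  • 2t^2: a type-0 system cannot track it, e_ss → ∞.
The unbounded component dominates.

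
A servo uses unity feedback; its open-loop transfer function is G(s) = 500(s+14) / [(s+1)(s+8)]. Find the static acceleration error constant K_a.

0

System type = 0 (no poles at s=0).
K_a = lim_{s→0} s^2·G(s) = 0 (the extra factor of s kills the finite limit).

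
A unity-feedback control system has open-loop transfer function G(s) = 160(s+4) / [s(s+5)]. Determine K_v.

128

G(s) has one factor of s in the denominator, so the system is type 1.
K_v = lim_{s→0} s·G(s) = 160·4 / (5) = 128.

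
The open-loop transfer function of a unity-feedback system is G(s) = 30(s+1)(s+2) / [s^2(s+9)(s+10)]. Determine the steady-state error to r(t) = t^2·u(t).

3

The open loop has two poles at the origin → type 2 system.
K_a = lim_{s→0} s^2·G(s) = 30·1·2 / (9·10) = 2/3.
r(t) = t^2 gives R(s) = 2/s^3.
e_ss = 2/K_a = 2/(2/3) = 3.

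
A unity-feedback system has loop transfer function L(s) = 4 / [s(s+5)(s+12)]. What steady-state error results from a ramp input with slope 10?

150

The open loop has one pole at the origin → type 1 system.
K_v = lim_{s→0} s·L(s) = 4 / (5·12) = 1/15.
e_ss = 10/K_v = 10/(1/15) = 150.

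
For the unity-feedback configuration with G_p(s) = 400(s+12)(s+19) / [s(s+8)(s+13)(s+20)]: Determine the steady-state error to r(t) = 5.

0

System type = 1 (one pole at s=0).
K_p = ∞ for a type-1 system; e_ss to a step is zero.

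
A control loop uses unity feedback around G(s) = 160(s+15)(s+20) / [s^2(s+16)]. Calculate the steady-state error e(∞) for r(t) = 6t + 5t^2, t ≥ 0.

System type = 2 (two poles at s=0). By superposition:
  • 6t: tracked with zero error.
  • 5t^2: e_ss = 10/K_a with K_a=3000 → 1/300.
Total e_ss = 1/300.

1/300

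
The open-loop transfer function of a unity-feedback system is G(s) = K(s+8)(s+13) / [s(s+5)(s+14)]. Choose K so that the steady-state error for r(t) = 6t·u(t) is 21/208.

System type = 1 (one pole at s=0).
K_v = lim_{s→0} s·G(s) = K·8·13 / (5·14) = (52/35)·K.
e_ss = 6/K_v = 21/208 ⇒ K_v = 416/7 ⇒ K = (416/7)/(52/35) = 40.

40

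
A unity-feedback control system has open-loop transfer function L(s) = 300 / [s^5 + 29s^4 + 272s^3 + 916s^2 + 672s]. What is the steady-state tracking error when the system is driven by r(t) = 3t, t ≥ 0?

The denominator has no term below 672s — 1 pole at s=0, type 1.
K_v = lim_{s→0} s·L(s) = 300 / 672 = 25/56.
e_ss = 3/K_v = 3/(25/56) = 6.72.

6.72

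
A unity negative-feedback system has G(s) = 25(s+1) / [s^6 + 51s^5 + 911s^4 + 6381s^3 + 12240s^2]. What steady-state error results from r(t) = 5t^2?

4896

Lowest-order denominator term is 12240s^2, so the open loop has 2 poles at the origin → type 2 system.
K_a = lim_{s→0} s^2·G(s) = 25·1 / 12240 = 5/2448.
r(t) = 5t^2 gives R(s) = 10/s^3.
e_ss = 10/K_a = 10/(5/2448) = 4896.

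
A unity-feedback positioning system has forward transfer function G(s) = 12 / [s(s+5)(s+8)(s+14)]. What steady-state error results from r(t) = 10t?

1400/3

System type = 1 (one pole at s=0).
K_v = lim_{s→0} s·G(s) = 12 / (5·8·14) = 3/140.
e_ss = 10/K_v = 10/(3/140) = 1400/3.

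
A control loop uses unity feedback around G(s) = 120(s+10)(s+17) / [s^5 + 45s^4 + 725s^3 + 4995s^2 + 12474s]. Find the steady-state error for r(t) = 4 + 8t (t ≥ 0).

The denominator has no term below 12474s — 1 pole at s=0, type 1. Treating each term separately:
  • 4: tracked with zero error.
  • 8t: e_ss = 8/K_v with K_v=3400/2079 → 2079/425.
Total e_ss = 2079/425.

2079/425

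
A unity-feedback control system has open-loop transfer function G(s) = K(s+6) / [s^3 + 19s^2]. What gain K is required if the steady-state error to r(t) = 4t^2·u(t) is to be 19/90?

120

The denominator has no term below 19s^2 — 2 poles at s=0, type 2.
K_a = lim_{s→0} s^2·G(s) = K·6 / 19 = (6/19)·K.
e_ss = 8/K_a = 19/90 ⇒ K_a = 720/19 ⇒ K = (720/19)/(6/19) = 120.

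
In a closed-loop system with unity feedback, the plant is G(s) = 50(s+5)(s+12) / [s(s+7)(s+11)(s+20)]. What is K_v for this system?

One free integrator in G(s): this is a type 1 system.
K_v = lim_{s→0} s·G(s) = 50·5·12 / (7·11·20) = 150/77.

150/77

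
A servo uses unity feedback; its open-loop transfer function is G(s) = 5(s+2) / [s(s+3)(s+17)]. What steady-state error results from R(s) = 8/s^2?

G(s) has one factor of s in the denominator, so the system is type 1.
K_v = lim_{s→0} s·G(s) = 5·2 / (3·17) = 10/51.
e_ss = 8/K_v = 8/(10/51) = 40.8.

40.8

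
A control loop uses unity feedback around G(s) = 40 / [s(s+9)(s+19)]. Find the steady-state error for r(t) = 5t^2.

The open loop has one pole at the origin → type 1 system.
For a type-1 system K_a = 0, so e_ss to a parabolic input is unbounded.

infinity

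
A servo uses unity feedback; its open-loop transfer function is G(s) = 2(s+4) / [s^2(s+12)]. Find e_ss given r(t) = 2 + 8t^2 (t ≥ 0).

G(s) has two factors of s in the denominator, so the system is type 2. Taking each input component in turn:
  • 2: tracked with zero error.
  • 8t^2: e_ss = 16/K_a with K_a=2/3 → 24.
Total e_ss = 24.

24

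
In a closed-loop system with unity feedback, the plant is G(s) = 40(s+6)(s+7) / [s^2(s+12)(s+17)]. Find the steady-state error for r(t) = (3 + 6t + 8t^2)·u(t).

G(s) has two factors of s in the denominator, so the system is type 2. Treating each term separately:
  • 3: tracked with zero error.
  • 6t: tracked with zero error.
  • 8t^2: e_ss = 16/K_a with K_a=140/17 → 68/35.
Total e_ss = 68/35.

68/35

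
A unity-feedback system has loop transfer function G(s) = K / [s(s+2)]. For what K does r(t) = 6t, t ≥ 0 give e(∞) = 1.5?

One free integrator in G(s): this is a type 1 system.
K_v = lim_{s→0} s·G(s) = K / (2) = 0.5·K.
e_ss = 6/K_v = 1.5 ⇒ K_v = 4 ⇒ K = 4/0.5 = 8.

8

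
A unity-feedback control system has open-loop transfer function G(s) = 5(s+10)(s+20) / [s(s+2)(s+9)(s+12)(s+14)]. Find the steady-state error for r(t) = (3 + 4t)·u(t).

System type = 1 (one pole at s=0). Taking each input component in turn:
  • 3: tracked with zero error.
  • 4t: e_ss = 4/K_v with K_v=125/378 → 12.096.
Total e_ss = 12.096.

12.096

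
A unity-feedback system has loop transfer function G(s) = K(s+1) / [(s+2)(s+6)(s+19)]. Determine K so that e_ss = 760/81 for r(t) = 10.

G(s) has no factors of s in the denominator, so the system is type 0.
K_p = lim_{s→0} G(s) = K·1 / (2·6·19) = (1/228)·K.
e_ss = 10/(1 + K_p) = 760/81 ⇒ 1 + (1/228)·K = 81/76 ⇒ K = 15.

15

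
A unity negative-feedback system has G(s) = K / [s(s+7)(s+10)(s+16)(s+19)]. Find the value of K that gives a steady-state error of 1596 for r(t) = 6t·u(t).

G(s) has one factor of s in the denominator, so the system is type 1.
K_v = lim_{s→0} s·G(s) = K / (7·10·16·19) = (1/21280)·K.
e_ss = 6/K_v = 1596 ⇒ K_v = 1/266 ⇒ K = (1/266)/(1/21280) = 80.

80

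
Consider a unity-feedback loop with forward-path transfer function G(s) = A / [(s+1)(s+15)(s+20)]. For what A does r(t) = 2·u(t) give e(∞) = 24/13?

No free integrators in G(s): this is a type 0 system.
K_p = lim_{s→0} G(s) = A / (1·15·20) = (1/300)·A.
e_ss = 2/(1 + K_p) = 24/13 ⇒ 1 + (1/300)·A = 13/12 ⇒ A = 25.

25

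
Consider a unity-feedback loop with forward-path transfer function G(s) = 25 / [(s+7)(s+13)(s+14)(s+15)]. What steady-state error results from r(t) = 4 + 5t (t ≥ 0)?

The open loop has no poles at the origin → type 0 system. Treating each term separately:
  • 4: e_ss = 4/(1+K_p) with K_p=5/3822 → 15288/3827.
  • 5t: a type-0 system cannot track it, e_ss → ∞.
The unbounded component dominates.

infinity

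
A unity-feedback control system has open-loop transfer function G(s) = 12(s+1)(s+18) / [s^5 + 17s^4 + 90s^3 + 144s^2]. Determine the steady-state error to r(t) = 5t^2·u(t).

20/3

Factoring s^2 from the denominator leaves a polynomial with constant term 144, so the system is type 2.
K_a = lim_{s→0} s^2·G(s) = 12·1·18 / 144 = 1.5.
r(t) = 5t^2 gives R(s) = 10/s^3.
e_ss = 10/K_a = 10/1.5 = 20/3.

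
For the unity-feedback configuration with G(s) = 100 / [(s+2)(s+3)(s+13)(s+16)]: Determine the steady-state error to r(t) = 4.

No free integrators in G(s): this is a type 0 system.
K_p = lim_{s→0} G(s) = 100 / (2·3·13·16) = 25/312.
e_ss = 4/(1 + K_p) = 4/(337/312) = 1248/337.

1248/337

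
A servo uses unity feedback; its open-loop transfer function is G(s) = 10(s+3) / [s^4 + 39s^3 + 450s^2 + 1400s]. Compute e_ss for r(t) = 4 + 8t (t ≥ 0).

1120/3

Factoring s from the denominator leaves a polynomial with constant term 1400, so the system is type 1. By superposition:
  • 4: tracked with zero error.
  • 8t: e_ss = 8/K_v with K_v=3/140 → 1120/3.
Total e_ss = 1120/3.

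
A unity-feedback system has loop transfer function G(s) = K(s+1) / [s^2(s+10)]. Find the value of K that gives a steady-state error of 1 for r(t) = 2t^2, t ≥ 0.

G(s) has two factors of s in the denominator, so the system is type 2.
K_a = lim_{s→0} s^2·G(s) = K·1 / (10) = 0.1·K.
e_ss = 4/K_a = 1 ⇒ K_a = 4 ⇒ K = 4/0.1 = 40.

40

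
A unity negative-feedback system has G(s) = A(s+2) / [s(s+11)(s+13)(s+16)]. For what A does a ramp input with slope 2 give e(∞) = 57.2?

40

The open loop has one pole at the origin → type 1 system.
K_v = lim_{s→0} s·G(s) = A·2 / (11·13·16) = (1/1144)·A.
e_ss = 2/K_v = 57.2 ⇒ K_v = 5/143 ⇒ A = (5/143)/(1/1144) = 40.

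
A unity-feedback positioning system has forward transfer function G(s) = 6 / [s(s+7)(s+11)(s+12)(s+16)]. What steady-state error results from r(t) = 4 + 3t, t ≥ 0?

7392

System type = 1 (one pole at s=0). By superposition:
  • 4: tracked with zero error.
  • 3t: e_ss = 3/K_v with K_v=1/2464 → 7392.
Total e_ss = 7392.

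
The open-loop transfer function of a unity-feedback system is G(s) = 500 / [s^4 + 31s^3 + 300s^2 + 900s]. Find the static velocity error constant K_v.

Factoring s from the denominator leaves a polynomial with constant term 900, so the system is type 1.
K_v = lim_{s→0} s·G(s) = 500 / 900 = 5/9.

5/9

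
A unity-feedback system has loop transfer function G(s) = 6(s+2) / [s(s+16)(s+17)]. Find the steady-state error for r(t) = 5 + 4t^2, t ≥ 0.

G(s) has one factor of s in the denominator, so the system is type 1. Taking each input component in turn:
  • 5: tracked with zero error.
  • 4t^2: a type-1 system cannot track it, e_ss → ∞.
The unbounded component dominates.

infinity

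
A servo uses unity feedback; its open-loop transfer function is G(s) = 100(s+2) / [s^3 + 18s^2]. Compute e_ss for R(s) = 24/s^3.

Factoring s^2 from the denominator leaves a polynomial with constant term 18, so the system is type 2.
K_a = lim_{s→0} s^2·G(s) = 100·2 / 18 = 100/9.
r(t) = 12t^2 gives R(s) = 24/s^3.
e_ss = 24/K_a = 24/(100/9) = 2.16.

2.16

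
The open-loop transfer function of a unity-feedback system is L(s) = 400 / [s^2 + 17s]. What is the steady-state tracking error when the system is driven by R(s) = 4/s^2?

0.17

Lowest-order denominator term is 17s, so the open loop has 1 pole at the origin → type 1 system.
K_v = lim_{s→0} s·L(s) = 400 / 17 = 400/17.
e_ss = 4/K_v = 4/(400/17) = 0.17.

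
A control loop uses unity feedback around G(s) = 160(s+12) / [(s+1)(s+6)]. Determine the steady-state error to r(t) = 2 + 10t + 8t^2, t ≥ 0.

infinity

System type = 0 (no poles at s=0). By superposition:
  • 2: e_ss = 2/(1+K_p) with K_p=320 → 2/321.
  • 10t: a type-0 system cannot track it, e_ss → ∞.
  • 8t^2: a type-0 system cannot track it, e_ss → ∞.
The unbounded component dominates.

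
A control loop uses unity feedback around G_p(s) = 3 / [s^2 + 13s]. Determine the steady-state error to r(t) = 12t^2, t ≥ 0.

infinity

Lowest-order denominator term is 13s, so the open loop has 1 pole at the origin → type 1 system.
K_a = lim_{s→0} s^2·G_p(s) = 0; the steady-state error to this parabolic input grows without bound.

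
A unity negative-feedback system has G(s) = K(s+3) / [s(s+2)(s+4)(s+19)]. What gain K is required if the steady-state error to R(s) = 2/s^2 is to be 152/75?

The open loop has one pole at the origin → type 1 system.
K_v = lim_{s→0} s·G(s) = K·3 / (2·4·19) = (3/152)·K.
e_ss = 2/K_v = 152/75 ⇒ K_v = 75/76 ⇒ K = (75/76)/(3/152) = 50.

50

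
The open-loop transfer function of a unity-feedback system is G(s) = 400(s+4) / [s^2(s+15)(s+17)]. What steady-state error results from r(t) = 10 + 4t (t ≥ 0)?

Two free integrators in G(s): this is a type 2 system. Taking each input component in turn:
  • 10: tracked with zero error.
  • 4t: tracked with zero error.
Total e_ss = 0.

0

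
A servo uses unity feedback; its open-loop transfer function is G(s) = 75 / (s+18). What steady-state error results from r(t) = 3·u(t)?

18/31

System type = 0 (no poles at s=0).
K_p = lim_{s→0} G(s) = 75 / (18) = 25/6.
e_ss = 3/(1 + K_p) = 3/(31/6) = 18/31.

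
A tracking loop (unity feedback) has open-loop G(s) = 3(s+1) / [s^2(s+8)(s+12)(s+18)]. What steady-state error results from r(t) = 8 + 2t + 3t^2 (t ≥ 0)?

3456

System type = 2 (two poles at s=0). By superposition:
  • 8: tracked with zero error.
  • 2t: tracked with zero error.
  • 3t^2: e_ss = 6/K_a with K_a=1/576 → 3456.
Total e_ss = 3456.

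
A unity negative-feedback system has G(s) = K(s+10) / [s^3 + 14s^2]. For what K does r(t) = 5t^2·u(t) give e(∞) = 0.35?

40

Factoring s^2 from the denominator leaves a polynomial with constant term 14, so the system is type 2.
K_a = lim_{s→0} s^2·G(s) = K·10 / 14 = (5/7)·K.
e_ss = 10/K_a = 0.35 ⇒ K_a = 200/7 ⇒ K = (200/7)/(5/7) = 40.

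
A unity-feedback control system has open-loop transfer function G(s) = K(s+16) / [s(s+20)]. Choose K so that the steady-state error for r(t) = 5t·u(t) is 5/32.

System type = 1 (one pole at s=0).
K_v = lim_{s→0} s·G(s) = K·16 / (20) = 0.8·K.
e_ss = 5/K_v = 5/32 ⇒ K_v = 32 ⇒ K = 32/0.8 = 40.

40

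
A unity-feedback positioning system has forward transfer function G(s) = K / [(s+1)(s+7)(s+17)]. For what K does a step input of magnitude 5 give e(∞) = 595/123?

The open loop has no poles at the origin → type 0 system.
K_p = lim_{s→0} G(s) = K / (1·7·17) = (1/119)·K.
e_ss = 5/(1 + K_p) = 595/123 ⇒ 1 + (1/119)·K = 123/119 ⇒ K = 4.

4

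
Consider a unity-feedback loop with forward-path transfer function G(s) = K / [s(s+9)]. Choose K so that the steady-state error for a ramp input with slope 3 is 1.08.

One free integrator in G(s): this is a type 1 system.
K_v = lim_{s→0} s·G(s) = K / (9) = (1/9)·K.
e_ss = 3/K_v = 1.08 ⇒ K_v = 25/9 ⇒ K = (25/9)/(1/9) = 25.

25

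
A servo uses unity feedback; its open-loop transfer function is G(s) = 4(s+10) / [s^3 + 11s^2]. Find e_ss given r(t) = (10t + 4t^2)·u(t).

2.2

Factoring s^2 from the denominator leaves a polynomial with constant term 11, so the system is type 2. Taking each input component in turn:
  • 10t: tracked with zero error.
  • 4t^2: e_ss = 8/K_a with K_a=40/11 → 2.2.
Total e_ss = 2.2.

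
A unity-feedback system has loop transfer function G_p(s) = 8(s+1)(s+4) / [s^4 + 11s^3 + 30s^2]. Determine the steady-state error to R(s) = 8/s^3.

Lowest-order denominator term is 30s^2, so the open loop has 2 poles at the origin → type 2 system.
K_a = lim_{s→0} s^2·G_p(s) = 8·1·4 / 30 = 16/15.
r(t) = 4t^2 gives R(s) = 8/s^3.
e_ss = 8/K_a = 8/(16/15) = 7.5.

7.5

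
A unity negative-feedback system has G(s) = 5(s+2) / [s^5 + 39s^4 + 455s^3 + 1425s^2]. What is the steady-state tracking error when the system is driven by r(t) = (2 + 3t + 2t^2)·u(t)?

The denominator has no term below 1425s^2 — 2 poles at s=0, type 2. Taking each input component in turn:
  • 2: tracked with zero error.
  • 3t: tracked with zero error.
  • 2t^2: e_ss = 4/K_a with K_a=2/285 → 570.
Total e_ss = 570.

570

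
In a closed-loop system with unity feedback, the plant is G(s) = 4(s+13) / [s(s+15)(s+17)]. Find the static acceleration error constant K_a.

0

The open loop has one pole at the origin → type 1 system.
K_a = lim_{s→0} s^2·G(s) = 0 (the extra factor of s kills the finite limit).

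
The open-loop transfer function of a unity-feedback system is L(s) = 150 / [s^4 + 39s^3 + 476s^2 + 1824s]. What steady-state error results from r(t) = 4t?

48.64

The denominator has no term below 1824s — 1 pole at s=0, type 1.
K_v = lim_{s→0} s·L(s) = 150 / 1824 = 25/304.
e_ss = 4/K_v = 4/(25/304) = 48.64.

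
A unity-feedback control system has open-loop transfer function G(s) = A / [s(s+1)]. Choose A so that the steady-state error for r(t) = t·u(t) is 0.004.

G(s) has one factor of s in the denominator, so the system is type 1.
K_v = lim_{s→0} s·G(s) = A / (1) = 1·A.
e_ss = 1/K_v = 0.004 ⇒ K_v = 250 ⇒ A = 250/1 = 250.

250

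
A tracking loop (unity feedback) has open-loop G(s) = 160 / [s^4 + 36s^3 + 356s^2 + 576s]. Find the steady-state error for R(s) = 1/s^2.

3.6

Factoring s from the denominator leaves a polynomial with constant term 576, so the system is type 1.
K_v = lim_{s→0} s·G(s) = 160 / 576 = 5/18.
e_ss = 1/K_v = 1/(5/18) = 3.6.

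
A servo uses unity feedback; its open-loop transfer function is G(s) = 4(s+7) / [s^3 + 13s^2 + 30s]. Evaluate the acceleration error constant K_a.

0

Factoring s from the denominator leaves a polynomial with constant term 30, so the system is type 1.
K_a = lim_{s→0} s^2·G(s) = 0 (the extra factor of s kills the finite limit).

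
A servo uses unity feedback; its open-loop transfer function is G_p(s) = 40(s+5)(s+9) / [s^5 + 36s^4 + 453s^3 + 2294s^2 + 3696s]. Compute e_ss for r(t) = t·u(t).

Lowest-order denominator term is 3696s, so the open loop has 1 pole at the origin → type 1 system.
K_v = lim_{s→0} s·G_p(s) = 40·5·9 / 3696 = 75/154.
e_ss = 1/K_v = 1/(75/154) = 154/75.

154/75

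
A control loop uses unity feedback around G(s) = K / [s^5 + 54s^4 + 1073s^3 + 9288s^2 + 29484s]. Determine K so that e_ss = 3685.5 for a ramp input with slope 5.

The denominator has no term below 29484s — 1 pole at s=0, type 1.
K_v = lim_{s→0} s·G(s) = K / 29484 = (1/29484)·K.
e_ss = 5/K_v = 3685.5 ⇒ K_v = 10/7371 ⇒ K = (10/7371)/(1/29484) = 40.

40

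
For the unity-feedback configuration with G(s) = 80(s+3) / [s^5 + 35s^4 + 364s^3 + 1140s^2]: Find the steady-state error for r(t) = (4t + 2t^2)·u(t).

Factoring s^2 from the denominator leaves a polynomial with constant term 1140, so the system is type 2. Treating each term separately:
  • 4t: tracked with zero error.
  • 2t^2: e_ss = 4/K_a with K_a=4/19 → 19.
Total e_ss = 19.

19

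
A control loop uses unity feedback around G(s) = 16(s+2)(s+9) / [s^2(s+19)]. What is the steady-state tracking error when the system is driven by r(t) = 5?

0

System type = 2 (two poles at s=0).
K_p = ∞ for a type-2 system; e_ss to a step is zero.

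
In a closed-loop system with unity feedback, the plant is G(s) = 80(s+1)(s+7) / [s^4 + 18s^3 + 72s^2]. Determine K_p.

K_p = lim_{s→0} G(s); with 2 poles at the origin the limit diverges, so K_p = ∞.

infinity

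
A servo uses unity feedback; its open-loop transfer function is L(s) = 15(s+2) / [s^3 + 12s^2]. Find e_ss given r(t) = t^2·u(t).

0.8

Lowest-order denominator term is 12s^2, so the open loop has 2 poles at the origin → type 2 system.
K_a = lim_{s→0} s^2·L(s) = 15·2 / 12 = 2.5.
r(t) = t^2 gives R(s) = 2/s^3.
e_ss = 2/K_a = 2/2.5 = 0.8.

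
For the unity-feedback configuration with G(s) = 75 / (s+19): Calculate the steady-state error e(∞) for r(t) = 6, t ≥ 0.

57/47

The open loop has no poles at the origin → type 0 system.
K_p = lim_{s→0} G(s) = 75 / (19) = 75/19.
e_ss = 6/(1 + K_p) = 6/(94/19) = 57/47.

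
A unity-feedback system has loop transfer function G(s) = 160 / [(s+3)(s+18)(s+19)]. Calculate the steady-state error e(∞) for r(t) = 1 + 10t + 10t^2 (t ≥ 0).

The open loop has no poles at the origin → type 0 system. Taking each input component in turn:
  • 1: e_ss = 1/(1+K_p) with K_p=80/513 → 513/593.
  • 10t: a type-0 system cannot track it, e_ss → ∞.
  • 10t^2: a type-0 system cannot track it, e_ss → ∞.
The unbounded component dominates.

infinity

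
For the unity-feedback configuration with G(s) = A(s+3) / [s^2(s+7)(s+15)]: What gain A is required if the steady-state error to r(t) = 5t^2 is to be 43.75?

8

Two free integrators in G(s): this is a type 2 system.
K_a = lim_{s→0} s^2·G(s) = A·3 / (7·15) = (1/35)·A.
e_ss = 10/K_a = 43.75 ⇒ K_a = 8/35 ⇒ A = (8/35)/(1/35) = 8.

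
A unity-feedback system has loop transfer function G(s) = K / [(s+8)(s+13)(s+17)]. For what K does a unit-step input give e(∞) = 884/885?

System type = 0 (no poles at s=0).
K_p = lim_{s→0} G(s) = K / (8·13·17) = (1/1768)·K.
e_ss = 1/(1 + K_p) = 884/885 ⇒ 1 + (1/1768)·K = 885/884 ⇒ K = 2.

2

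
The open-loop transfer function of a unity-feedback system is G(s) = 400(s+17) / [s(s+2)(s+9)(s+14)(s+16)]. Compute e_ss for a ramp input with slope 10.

System type = 1 (one pole at s=0).
K_v = lim_{s→0} s·G(s) = 400·17 / (2·9·14·16) = 425/252.
e_ss = 10/K_v = 10/(425/252) = 504/85.

504/85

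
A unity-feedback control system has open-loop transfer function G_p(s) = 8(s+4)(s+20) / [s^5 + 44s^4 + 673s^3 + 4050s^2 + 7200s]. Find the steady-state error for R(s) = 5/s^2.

The denominator has no term below 7200s — 1 pole at s=0, type 1.
K_v = lim_{s→0} s·G_p(s) = 8·4·20 / 7200 = 4/45.
e_ss = 5/K_v = 5/(4/45) = 56.25.

56.25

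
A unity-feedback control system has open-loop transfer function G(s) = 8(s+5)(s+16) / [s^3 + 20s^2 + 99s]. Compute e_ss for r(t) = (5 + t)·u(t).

Lowest-order denominator term is 99s, so the open loop has 1 pole at the origin → type 1 system. Taking each input component in turn:
  • 5: tracked with zero error.
  • t: e_ss = 1/K_v with K_v=640/99 → 99/640.
Total e_ss = 99/640.

99/640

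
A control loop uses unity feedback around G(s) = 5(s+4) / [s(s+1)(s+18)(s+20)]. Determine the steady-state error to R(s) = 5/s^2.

One free integrator in G(s): this is a type 1 system.
K_v = lim_{s→0} s·G(s) = 5·4 / (1·18·20) = 1/18.
e_ss = 5/K_v = 5/(1/18) = 90.

90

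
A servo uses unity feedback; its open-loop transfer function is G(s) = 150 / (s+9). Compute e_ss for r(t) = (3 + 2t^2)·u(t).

infinity

The open loop has no poles at the origin → type 0 system. By superposition:
  • 3: e_ss = 3/(1+K_p) with K_p=50/3 → 9/53.
  • 2t^2: a type-0 system cannot track it, e_ss → ∞.
The unbounded component dominates.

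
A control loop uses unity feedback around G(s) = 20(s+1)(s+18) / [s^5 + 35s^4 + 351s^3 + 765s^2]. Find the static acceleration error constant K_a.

Lowest-order denominator term is 765s^2, so the open loop has 2 poles at the origin → type 2 system.
K_a = lim_{s→0} s^2·G(s) = 20·1·18 / 765 = 8/17.

8/17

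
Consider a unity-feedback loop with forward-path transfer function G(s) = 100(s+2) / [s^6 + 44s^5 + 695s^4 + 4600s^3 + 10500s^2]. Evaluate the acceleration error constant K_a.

2/105

Lowest-order denominator term is 10500s^2, so the open loop has 2 poles at the origin → type 2 system.
K_a = lim_{s→0} s^2·G(s) = 100·2 / 10500 = 2/105.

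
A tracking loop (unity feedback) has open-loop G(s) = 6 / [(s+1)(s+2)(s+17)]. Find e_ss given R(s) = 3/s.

2.55

The open loop has no poles at the origin → type 0 system.
K_p = lim_{s→0} G(s) = 6 / (1·2·17) = 3/17.
e_ss = 3/(1 + K_p) = 3/(20/17) = 2.55.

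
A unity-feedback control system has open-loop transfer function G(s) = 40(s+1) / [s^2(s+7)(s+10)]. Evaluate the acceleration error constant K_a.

4/7

Two free integrators in G(s): this is a type 2 system.
K_a = lim_{s→0} s^2·G(s) = 40·1 / (7·10) = 4/7.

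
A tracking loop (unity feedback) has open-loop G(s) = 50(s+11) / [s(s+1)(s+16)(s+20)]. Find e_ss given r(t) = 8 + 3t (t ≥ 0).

System type = 1 (one pole at s=0). Treating each term separately:
  • 8: tracked with zero error.
  • 3t: e_ss = 3/K_v with K_v=55/32 → 96/55.
Total e_ss = 96/55.

96/55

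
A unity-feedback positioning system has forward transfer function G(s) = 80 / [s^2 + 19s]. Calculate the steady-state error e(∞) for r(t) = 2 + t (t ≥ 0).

Factoring s from the denominator leaves a polynomial with constant term 19, so the system is type 1. Treating each term separately:
  • 2: tracked with zero error.
  • t: e_ss = 1/K_v with K_v=80/19 → 0.2375.
Total e_ss = 0.2375.

0.2375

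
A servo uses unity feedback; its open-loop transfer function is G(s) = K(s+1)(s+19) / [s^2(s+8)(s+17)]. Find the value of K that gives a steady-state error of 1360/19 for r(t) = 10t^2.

G(s) has two factors of s in the denominator, so the system is type 2.
K_a = lim_{s→0} s^2·G(s) = K·1·19 / (8·17) = (19/136)·K.
e_ss = 20/K_a = 1360/19 ⇒ K_a = 19/68 ⇒ K = (19/68)/(19/136) = 2.

2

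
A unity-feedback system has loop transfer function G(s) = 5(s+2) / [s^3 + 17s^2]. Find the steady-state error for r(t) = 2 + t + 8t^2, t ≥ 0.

Factoring s^2 from the denominator leaves a polynomial with constant term 17, so the system is type 2. Taking each input component in turn:
  • 2: tracked with zero error.
  • t: tracked with zero error.
  • 8t^2: e_ss = 16/K_a with K_a=10/17 → 27.2.
Total e_ss = 27.2.

27.2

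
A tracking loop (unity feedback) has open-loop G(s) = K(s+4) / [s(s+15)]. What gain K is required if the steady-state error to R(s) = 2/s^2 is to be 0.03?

250

G(s) has one factor of s in the denominator, so the system is type 1.
K_v = lim_{s→0} s·G(s) = K·4 / (15) = (4/15)·K.
e_ss = 2/K_v = 0.03 ⇒ K_v = 200/3 ⇒ K = (200/3)/(4/15) = 250.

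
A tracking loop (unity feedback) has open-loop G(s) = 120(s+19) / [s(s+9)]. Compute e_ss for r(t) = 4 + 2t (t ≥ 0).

3/380

System type = 1 (one pole at s=0). Taking each input component in turn:
  • 4: tracked with zero error.
  • 2t: e_ss = 2/K_v with K_v=760/3 → 3/380.
Total e_ss = 3/380.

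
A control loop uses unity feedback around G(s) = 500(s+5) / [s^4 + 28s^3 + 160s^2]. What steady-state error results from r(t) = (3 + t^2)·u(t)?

0.128

Lowest-order denominator term is 160s^2, so the open loop has 2 poles at the origin → type 2 system. By superposition:
  • 3: tracked with zero error.
  • t^2: e_ss = 2/K_a with K_a=15.625 → 0.128.
Total e_ss = 0.128.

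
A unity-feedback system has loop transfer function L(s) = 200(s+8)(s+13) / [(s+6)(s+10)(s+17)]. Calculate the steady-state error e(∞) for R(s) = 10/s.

510/1091

L(s) has no factors of s in the denominator, so the system is type 0.
K_p = lim_{s→0} L(s) = 200·8·13 / (6·10·17) = 1040/51.
e_ss = 10/(1 + K_p) = 10/(1091/51) = 510/1091.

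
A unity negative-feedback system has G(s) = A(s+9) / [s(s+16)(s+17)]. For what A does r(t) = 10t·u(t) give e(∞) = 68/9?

System type = 1 (one pole at s=0).
K_v = lim_{s→0} s·G(s) = A·9 / (16·17) = (9/272)·A.
e_ss = 10/K_v = 68/9 ⇒ K_v = 45/34 ⇒ A = (45/34)/(9/272) = 40.

40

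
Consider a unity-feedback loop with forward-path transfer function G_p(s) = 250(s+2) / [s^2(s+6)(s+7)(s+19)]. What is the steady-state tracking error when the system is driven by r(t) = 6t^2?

G_p(s) has two factors of s in the denominator, so the system is type 2.
K_a = lim_{s→0} s^2·G_p(s) = 250·2 / (6·7·19) = 250/399.
r(t) = 6t^2 gives R(s) = 12/s^3.
e_ss = 12/K_a = 12/(250/399) = 19.152.

19.152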